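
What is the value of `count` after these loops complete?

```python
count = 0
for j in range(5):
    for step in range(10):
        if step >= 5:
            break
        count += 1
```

Inner breaks at 5, outer runs 5 times
`count` takes the values: 0 → 1 → 2 → 3 → 4 → 5 → 6 → 7 → 8 → 9 → 10 → 11 → 12 → 13 → 14 → 15 → 16 → 17 → 18 → 19 → 20 → 21 → 22 → 23 → 24 → 25

Answer: 25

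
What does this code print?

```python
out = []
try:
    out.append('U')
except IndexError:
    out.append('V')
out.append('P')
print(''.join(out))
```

Execution trace: 'U' (try body, no exception) → 'P' (after the try/except). Output: UP

Answer: UP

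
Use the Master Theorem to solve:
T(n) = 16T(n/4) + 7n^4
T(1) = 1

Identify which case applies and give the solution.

a=16, b=4, f(n)=7n^4. log_4(16) = 2. Since c=4 > 2 and the regularity condition holds (16(n/4)^4 = (16/4^4)n^4 with 16/4^4 < 1), Case 3 applies: T(n) = Θ(f(n)) = O(n^4).

Answer: O(n^4) - Case 3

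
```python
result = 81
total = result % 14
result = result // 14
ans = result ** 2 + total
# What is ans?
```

Trace:
`result = 81` → result = 81
`total = result % 14` → total = 11
`result = result // 14` → result = 5
`ans = result ** 2 + total` → ans = 36
So ans = 36

Answer: 36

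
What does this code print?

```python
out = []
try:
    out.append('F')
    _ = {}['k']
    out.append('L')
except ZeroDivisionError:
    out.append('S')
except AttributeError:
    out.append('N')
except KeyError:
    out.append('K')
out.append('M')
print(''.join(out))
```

Execution trace: 'F' (try body) → 'K' (except KeyError) → 'M' (after the try/except). Output: FKM

Answer: FKM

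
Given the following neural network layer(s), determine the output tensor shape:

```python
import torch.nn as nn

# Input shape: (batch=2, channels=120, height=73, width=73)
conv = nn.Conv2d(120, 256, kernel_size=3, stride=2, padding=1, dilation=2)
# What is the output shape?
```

Input: (2, 120, 73, 73) -> Output: (2, 256, 36, 36)

Answer: (2, 256, 36, 36)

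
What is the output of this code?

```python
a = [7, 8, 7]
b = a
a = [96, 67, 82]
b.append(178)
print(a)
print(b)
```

Key concept: rebinding vs mutation: a is rebound to a new list, b still points at the original.
Step by step:
`a = [7, 8, 7]` → a = [7, 8, 7]
`b = a` → b = [7, 8, 7] (same object as a)
`a = [96, 67, 82]` → a = [96, 67, 82]
`b.append(178)` → b = [7, 8, 7, 178]
`print(a)` → prints [96, 67, 82]
`print(b)` → prints [7, 8, 7, 178]

Answer:
[96, 67, 82]
[7, 8, 7, 178]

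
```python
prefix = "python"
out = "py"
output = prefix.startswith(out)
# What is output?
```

Trace:
`prefix = "python"` → prefix = 'python'
`out = "py"` → out = 'py'
`output = prefix.startswith(out)` → output = True
So output = True

Answer: True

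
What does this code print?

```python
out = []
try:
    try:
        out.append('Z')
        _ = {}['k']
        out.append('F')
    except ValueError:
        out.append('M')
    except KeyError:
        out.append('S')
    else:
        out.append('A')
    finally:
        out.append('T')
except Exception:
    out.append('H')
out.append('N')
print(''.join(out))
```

Execution trace: 'Z' (inner try body) → 'S' (inner except KeyError) → 'T' (inner finally) → 'N' (after the try/except). Output: ZSTN

Answer: ZSTN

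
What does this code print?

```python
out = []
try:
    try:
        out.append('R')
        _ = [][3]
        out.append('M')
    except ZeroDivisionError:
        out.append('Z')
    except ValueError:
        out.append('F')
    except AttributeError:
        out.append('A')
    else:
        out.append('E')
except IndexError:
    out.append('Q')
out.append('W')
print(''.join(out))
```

Execution trace: 'R' (try body) → 'Q' (outer except IndexError) → 'W' (after the try/except). Output: RQW

Answer: RQW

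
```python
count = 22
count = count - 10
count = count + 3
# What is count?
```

Trace:
`count = 22` → count = 22
`count = count - 10` → count = 12
`count = count + 3` → count = 15
So count = 15

Answer: 15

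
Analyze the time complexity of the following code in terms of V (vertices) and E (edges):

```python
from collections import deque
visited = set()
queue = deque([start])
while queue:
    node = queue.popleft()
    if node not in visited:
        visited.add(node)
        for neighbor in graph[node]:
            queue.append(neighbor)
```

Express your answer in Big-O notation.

This is Breadth-first search on a graph. Time complexity: O(V + E).

Answer: O(V + E)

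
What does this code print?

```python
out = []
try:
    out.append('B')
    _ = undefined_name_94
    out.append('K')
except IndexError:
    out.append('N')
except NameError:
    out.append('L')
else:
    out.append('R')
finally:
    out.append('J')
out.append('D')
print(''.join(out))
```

Execution trace: 'B' (try body) → 'L' (except NameError) → 'J' (finally) → 'D' (after the try/except). Output: BLJD

Answer: BLJD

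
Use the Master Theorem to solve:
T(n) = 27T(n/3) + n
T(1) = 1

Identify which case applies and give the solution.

a=27, b=3, f(n)=n. log_3(27) = 3. Since c=1 < 3, Case 1 applies: T(n) = Θ(n^log_b(a)) = O(n^3).

Answer: O(n^3) - Case 1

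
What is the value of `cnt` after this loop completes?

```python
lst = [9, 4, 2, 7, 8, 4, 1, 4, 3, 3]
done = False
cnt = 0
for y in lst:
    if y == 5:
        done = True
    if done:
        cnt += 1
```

Count elements after first 5 in [9, 4, 2, 7, 8, 4, 1, 4, 3, 3]
`cnt` takes the values: 0

Answer: 0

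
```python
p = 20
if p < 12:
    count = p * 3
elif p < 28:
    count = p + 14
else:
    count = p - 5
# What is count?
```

Trace:
`p = 20` → p = 20
`if p < 12: ...` → p < 12 is False, p < 28 is True → count = 34
So count = 34

Answer: 34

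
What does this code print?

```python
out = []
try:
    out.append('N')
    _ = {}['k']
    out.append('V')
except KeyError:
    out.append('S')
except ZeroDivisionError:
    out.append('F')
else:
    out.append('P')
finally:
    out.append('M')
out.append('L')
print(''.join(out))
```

Execution trace: 'N' (try body) → 'S' (except KeyError) → 'M' (finally) → 'L' (after the try/except). Output: NSML

Answer: NSML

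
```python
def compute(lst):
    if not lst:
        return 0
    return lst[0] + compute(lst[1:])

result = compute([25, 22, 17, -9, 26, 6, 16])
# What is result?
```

25 + 22 + 17 + (-9) + 26 + 6 + 16 + 0 = 103

Answer: 103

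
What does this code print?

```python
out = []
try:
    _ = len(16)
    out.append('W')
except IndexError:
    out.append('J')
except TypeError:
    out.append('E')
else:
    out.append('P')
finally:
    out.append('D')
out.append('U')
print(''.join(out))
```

Execution trace: 'E' (except TypeError) → 'D' (finally) → 'U' (after the try/except). Output: EDU

Answer: EDU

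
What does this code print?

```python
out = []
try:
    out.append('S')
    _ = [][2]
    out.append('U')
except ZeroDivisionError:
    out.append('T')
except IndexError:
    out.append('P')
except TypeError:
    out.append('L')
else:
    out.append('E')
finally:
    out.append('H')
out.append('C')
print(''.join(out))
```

Execution trace: 'S' (try body) → 'P' (except IndexError) → 'H' (finally) → 'C' (after the try/except). Output: SPHC

Answer: SPHC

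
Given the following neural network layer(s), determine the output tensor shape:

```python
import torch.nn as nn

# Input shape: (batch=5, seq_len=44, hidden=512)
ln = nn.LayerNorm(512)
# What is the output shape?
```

Input: (5, 44, 512) -> Output: (5, 44, 512)

Answer: (5, 44, 512)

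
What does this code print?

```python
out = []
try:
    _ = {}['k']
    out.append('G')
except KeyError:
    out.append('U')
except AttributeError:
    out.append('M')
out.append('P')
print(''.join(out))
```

Execution trace: 'U' (except KeyError) → 'P' (after the try/except). Output: UP

Answer: UP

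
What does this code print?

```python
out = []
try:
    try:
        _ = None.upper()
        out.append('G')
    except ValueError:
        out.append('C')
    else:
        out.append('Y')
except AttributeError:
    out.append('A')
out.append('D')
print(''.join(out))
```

Execution trace: 'A' (outer except AttributeError) → 'D' (after the try/except). Output: AD

Answer: AD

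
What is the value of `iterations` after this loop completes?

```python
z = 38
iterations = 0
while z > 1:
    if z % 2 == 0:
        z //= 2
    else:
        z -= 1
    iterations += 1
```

Steps to reduce 38 to 1
`iterations` takes the values: 0 → 1 → 2 → 3 → 4 → 5 → 6 → 7

Answer: 7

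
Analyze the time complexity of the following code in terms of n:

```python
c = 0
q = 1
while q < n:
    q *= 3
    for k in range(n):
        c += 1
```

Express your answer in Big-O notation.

Each loop level contributes: log n × n. Multiplying the contributions gives O(n log n).

Answer: O(n log n)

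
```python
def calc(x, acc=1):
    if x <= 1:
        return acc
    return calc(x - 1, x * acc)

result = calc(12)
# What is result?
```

Accumulator trace (n, acc): (12, 1) -> (11, 12) -> (10, 132) -> (9, 1320) -> (8, 11880) -> (7, 95040) -> (6, 665280) -> (5, 3991680) -> (4, 19958400) -> (3, 79833600) -> (2, 239500800) -> (1, 479001600) -> return 479001600

Answer: 479001600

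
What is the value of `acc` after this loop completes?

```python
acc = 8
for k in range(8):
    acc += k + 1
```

Start at 8, add 1 to 8 = 44
`acc` takes the values: 8 → 9 → 11 → 14 → 18 → 23 → 29 → 36 → 44

Answer: 44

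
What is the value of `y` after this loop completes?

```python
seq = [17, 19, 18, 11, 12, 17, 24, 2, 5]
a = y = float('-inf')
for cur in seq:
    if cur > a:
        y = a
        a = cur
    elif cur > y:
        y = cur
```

Second largest (with repeats) in [17, 19, 18, 11, 12, 17, 24, 2, 5]
`y` takes the values: -inf → 17 → 18 → 19

Answer: 19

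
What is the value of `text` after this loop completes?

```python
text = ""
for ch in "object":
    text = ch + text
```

Reverse 'object'
`text` takes the values: "" → "o" → "bo" → "jbo" → "ejbo" → "cejbo" → "tcejbo"

Answer: "tcejbo"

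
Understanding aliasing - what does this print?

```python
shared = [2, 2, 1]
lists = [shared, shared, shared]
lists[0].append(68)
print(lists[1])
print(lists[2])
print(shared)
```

Key concept: list of same reference.
Step by step:
`shared = [2, 2, 1]` → shared = [2, 2, 1]
`lists = [shared, shared, shared]` → lists = [[2, 2, 1], [2, 2, 1], [2, 2, 1]]
`lists[0].append(68)` → shared = [2, 2, 1, 68]; lists = [[2, 2, 1, 68], [2, 2, 1, 68], [2, 2, 1, 68]]
`print(lists[1])` → prints [2, 2, 1, 68]
`print(lists[2])` → prints [2, 2, 1, 68]
`print(shared)` → prints [2, 2, 1, 68]

Answer:
[2, 2, 1, 68]
[2, 2, 1, 68]
[2, 2, 1, 68]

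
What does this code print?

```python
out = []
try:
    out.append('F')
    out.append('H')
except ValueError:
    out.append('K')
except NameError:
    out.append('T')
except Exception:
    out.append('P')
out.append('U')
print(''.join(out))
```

Execution trace: 'F' (try body) → 'H' (try body, no exception) → 'U' (after the try/except). Output: FHU

Answer: FHU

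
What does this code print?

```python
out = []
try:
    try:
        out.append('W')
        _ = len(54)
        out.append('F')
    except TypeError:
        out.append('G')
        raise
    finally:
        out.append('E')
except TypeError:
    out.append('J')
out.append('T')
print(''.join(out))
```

Execution trace: 'W' (inner try body) → 'G' (inner except TypeError) → 'E' (inner finally) → 'J' (outer except TypeError) → 'T' (after the try/except). Output: WGEJT

Answer: WGEJT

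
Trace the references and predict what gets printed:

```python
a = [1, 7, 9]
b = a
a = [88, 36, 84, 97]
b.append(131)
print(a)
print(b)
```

Key concept: rebinding vs mutation: a is rebound to a new list, b still points at the original.
Step by step:
`a = [1, 7, 9]` → a = [1, 7, 9]
`b = a` → b = [1, 7, 9] (same object as a)
`a = [88, 36, 84, 97]` → a = [88, 36, 84, 97]
`b.append(131)` → b = [1, 7, 9, 131]
`print(a)` → prints [88, 36, 84, 97]
`print(b)` → prints [1, 7, 9, 131]

Answer:
[88, 36, 84, 97]
[1, 7, 9, 131]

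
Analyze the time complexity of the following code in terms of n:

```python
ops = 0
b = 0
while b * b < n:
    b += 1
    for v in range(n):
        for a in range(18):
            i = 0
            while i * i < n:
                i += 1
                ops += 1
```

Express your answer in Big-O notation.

Each loop level contributes: √n × n × 1 × √n. Multiplying the contributions gives O(n^2).

Answer: O(n^2)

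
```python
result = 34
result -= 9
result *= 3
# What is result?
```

Trace:
`result = 34` → result = 34
`result -= 9` → result = 25
`result *= 3` → result = 75
So result = 75

Answer: 75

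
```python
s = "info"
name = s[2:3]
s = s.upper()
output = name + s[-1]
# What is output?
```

Trace:
`s = "info"` → s = 'info'
`name = s[2:3]` → name = 'f'
`s = s.upper()` → s = 'INFO'
`output = name + s[-1]` → output = 'fO'
So output = 'fO'

Answer: 'fO'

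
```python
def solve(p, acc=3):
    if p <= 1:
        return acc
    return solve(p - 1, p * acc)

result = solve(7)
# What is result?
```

Accumulator trace (n, acc): (7, 3) -> (6, 21) -> (5, 126) -> (4, 630) -> (3, 2520) -> (2, 7560) -> (1, 15120) -> return 15120

Answer: 15120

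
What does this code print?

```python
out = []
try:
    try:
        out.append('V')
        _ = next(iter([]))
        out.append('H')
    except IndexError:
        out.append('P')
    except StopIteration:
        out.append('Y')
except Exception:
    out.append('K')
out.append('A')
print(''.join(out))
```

Execution trace: 'V' (inner try body) → 'Y' (inner except StopIteration) → 'A' (after the try/except). Output: VYA

Answer: VYA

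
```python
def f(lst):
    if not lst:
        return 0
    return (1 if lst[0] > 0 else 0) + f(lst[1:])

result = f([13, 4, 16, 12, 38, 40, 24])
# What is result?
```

Count of positive elements in [13, 4, 16, 12, 38, 40, 24] = 7

Answer: 7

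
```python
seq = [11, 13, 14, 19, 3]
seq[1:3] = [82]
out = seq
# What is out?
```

Trace:
`seq = [11, 13, 14, 19, 3]` → seq = [11, 13, 14, 19, 3]
`seq[1:3] = [82]` → seq = [11, 82, 19, 3]
`out = seq` → out = [11, 82, 19, 3]
So out = [11, 82, 19, 3]

Answer: [11, 82, 19, 3]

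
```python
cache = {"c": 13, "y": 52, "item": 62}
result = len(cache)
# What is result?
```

Trace:
`cache = {"c": 13, "y": 52, "item": 62}` → cache = {'c': 13, 'y': 52, 'item': 62}
`result = len(cache)` → result = 3
So result = 3

Answer: 3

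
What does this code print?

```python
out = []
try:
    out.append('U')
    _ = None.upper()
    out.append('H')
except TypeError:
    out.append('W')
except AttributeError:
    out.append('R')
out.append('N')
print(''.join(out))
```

Execution trace: 'U' (try body) → 'R' (except AttributeError) → 'N' (after the try/except). Output: URN

Answer: URN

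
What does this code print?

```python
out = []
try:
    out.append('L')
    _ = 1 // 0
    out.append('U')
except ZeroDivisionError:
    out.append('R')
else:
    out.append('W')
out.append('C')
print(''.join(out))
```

Execution trace: 'L' (try body) → 'R' (except ZeroDivisionError) → 'C' (after the try/except). Output: LRC

Answer: LRC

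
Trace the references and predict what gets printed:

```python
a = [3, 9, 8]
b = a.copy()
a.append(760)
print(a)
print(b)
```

Key concept: list.copy() creates independent copy.
Step by step:
`a = [3, 9, 8]` → a = [3, 9, 8]
`b = a.copy()` → b = [3, 9, 8]
`a.append(760)` → a = [3, 9, 8, 760]
`print(a)` → prints [3, 9, 8, 760]
`print(b)` → prints [3, 9, 8]

Answer:
[3, 9, 8, 760]
[3, 9, 8]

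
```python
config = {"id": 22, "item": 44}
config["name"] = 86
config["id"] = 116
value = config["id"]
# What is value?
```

Trace:
`config = {"id": 22, "item": 44}` → config = {'id': 22, 'item': 44}
`config["name"] = 86` → config = {'id': 22, 'item': 44, 'name': 86}
`config["id"] = 116` → config = {'id': 116, 'item': 44, 'name': 86}
`value = config["id"]` → value = 116
So value = 116

Answer: 116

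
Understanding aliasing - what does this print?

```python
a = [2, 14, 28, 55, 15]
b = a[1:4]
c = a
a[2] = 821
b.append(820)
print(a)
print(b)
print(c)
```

Key concept: slice vs alias.
Step by step:
`a = [2, 14, 28, 55, 15]` → a = [2, 14, 28, 55, 15]
`b = a[1:4]` → b = [14, 28, 55]
`c = a` → c = [2, 14, 28, 55, 15] (same object as a)
`a[2] = 821` → a = [2, 14, 821, 55, 15] (same object as c); c = [2, 14, 821, 55, 15] (same object as a)
`b.append(820)` → b = [14, 28, 55, 820]
`print(a)` → prints [2, 14, 821, 55, 15]
`print(b)` → prints [14, 28, 55, 820]
`print(c)` → prints [2, 14, 821, 55, 15]

Answer:
[2, 14, 821, 55, 15]
[14, 28, 55, 820]
[2, 14, 821, 55, 15]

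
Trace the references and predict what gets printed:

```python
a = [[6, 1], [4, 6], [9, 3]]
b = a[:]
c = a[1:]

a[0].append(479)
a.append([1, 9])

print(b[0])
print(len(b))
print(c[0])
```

Key concept: slice with nested mutation.
Step by step:
`a = [[6, 1], [4, 6], [9, 3]]` → a = [[6, 1], [4, 6], [9, 3]]
`b = a[:]` → b = [[6, 1], [4, 6], [9, 3]]
`c = a[1:]` → c = [[4, 6], [9, 3]]
`a[0].append(479)` → a = [[6, 1, 479], [4, 6], [9, 3]]; b = [[6, 1, 479], [4, 6], [9, 3]]
`a.append([1, 9])` → a = [[6, 1, 479], [4, 6], [9, 3], [1, 9]]
`print(b[0])` → prints [6, 1, 479]
`print(len(b))` → prints 3
`print(c[0])` → prints [4, 6]

Answer:
[6, 1, 479]
3
[4, 6]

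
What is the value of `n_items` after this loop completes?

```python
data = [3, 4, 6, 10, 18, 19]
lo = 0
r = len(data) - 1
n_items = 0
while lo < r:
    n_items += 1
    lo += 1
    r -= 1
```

Iterations until pointers meet (list length 6)
`n_items` takes the values: 0 → 1 → 2 → 3

Answer: 3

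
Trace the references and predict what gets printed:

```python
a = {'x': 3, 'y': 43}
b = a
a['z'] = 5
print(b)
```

Key concept: dict aliasing.
Step by step:
`a = {'x': 3, 'y': 43}` → a = {'x': 3, 'y': 43}
`b = a` → b = {'x': 3, 'y': 43} (same object as a)
`a['z'] = 5` → a = {'x': 3, 'y': 43, 'z': 5} (same object as b); b = {'x': 3, 'y': 43, 'z': 5} (same object as a)
`print(b)` → prints {'x': 3, 'y': 43, 'z': 5}

Answer: {'x': 3, 'y': 43, 'z': 5}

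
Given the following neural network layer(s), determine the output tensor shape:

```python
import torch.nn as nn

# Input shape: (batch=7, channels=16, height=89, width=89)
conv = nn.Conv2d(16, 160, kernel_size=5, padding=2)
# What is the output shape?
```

Input: (7, 16, 89, 89) -> Output: (7, 160, 89, 89)

Answer: (7, 160, 89, 89)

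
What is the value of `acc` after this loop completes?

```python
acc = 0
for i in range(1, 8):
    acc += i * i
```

Sum of squares 1² to 7² = 140
`acc` takes the values: 0 → 1 → 5 → 14 → 30 → 55 → 91 → 140

Answer: 140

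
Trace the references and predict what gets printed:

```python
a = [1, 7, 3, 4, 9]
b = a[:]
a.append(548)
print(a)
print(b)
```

Key concept: slice [:] creates copy.
Step by step:
`a = [1, 7, 3, 4, 9]` → a = [1, 7, 3, 4, 9]
`b = a[:]` → b = [1, 7, 3, 4, 9]
`a.append(548)` → a = [1, 7, 3, 4, 9, 548]
`print(a)` → prints [1, 7, 3, 4, 9, 548]
`print(b)` → prints [1, 7, 3, 4, 9]

Answer:
[1, 7, 3, 4, 9, 548]
[1, 7, 3, 4, 9]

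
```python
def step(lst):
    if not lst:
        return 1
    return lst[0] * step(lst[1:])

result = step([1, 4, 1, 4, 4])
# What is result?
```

Product over [1, 4, 1, 4, 4] = 1 * 4 * 1 * 4 * 4 = 64

Answer: 64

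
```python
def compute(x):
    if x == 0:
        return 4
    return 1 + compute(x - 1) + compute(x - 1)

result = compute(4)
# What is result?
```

compute(x) = 1 + 2·compute(x-1), compute(0)=4. Closed form: (4+1)·2^4 - 1 = 79.

Answer: 79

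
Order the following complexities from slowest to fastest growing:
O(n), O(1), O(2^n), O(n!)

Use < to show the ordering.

Ordered by growth rate: O(1) < O(n) < O(2^n) < O(n!)

Answer: O(1) < O(n) < O(2^n) < O(n!)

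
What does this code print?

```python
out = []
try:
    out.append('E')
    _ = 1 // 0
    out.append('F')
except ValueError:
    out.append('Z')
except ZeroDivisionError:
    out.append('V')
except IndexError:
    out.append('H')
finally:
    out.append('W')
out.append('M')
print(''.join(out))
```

Execution trace: 'E' (try body) → 'V' (except ZeroDivisionError) → 'W' (finally) → 'M' (after the try/except). Output: EVWM

Answer: EVWM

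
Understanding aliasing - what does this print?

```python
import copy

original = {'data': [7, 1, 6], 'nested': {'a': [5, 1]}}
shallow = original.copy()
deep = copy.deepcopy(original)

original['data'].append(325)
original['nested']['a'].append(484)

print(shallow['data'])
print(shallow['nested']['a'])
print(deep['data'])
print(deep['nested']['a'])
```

Key concept: comparing shallow vs deep copy.
Step by step:
`original = {'data': [7, 1, 6], 'nested': {'a': [5, 1]}}` → original = {'data': [7, 1, 6], 'nested': {'a': [5, 1]}}
`shallow = original.copy()` → shallow = {'data': [7, 1, 6], 'nested': {'a': [5, 1]}}
`deep = copy.deepcopy(original)` → deep = {'data': [7, 1, 6], 'nested': {'a': [5, 1]}}
`original['data'].append(325)` → original = {'data': [7, 1, 6, 325], 'nested': {'a': [5, 1]}}; shallow = {'data': [7, 1, 6, 325], 'nested': {'a': [5, 1]}}
`original['nested']['a'].append(484)` → original = {'data': [7, 1, 6, 325], 'nested': {'a': [5, 1, 484]}}; shallow = {'data': [7, 1, 6, 325], 'nested': {'a': [5, 1, 484]}}
`print(shallow['data'])` → prints [7, 1, 6, 325]
`print(shallow['nested']['a'])` → prints [5, 1, 484]
`print(deep['data'])` → prints [7, 1, 6]
`print(deep['nested']['a'])` → prints [5, 1]

Answer:
[7, 1, 6, 325]
[5, 1, 484]
[7, 1, 6]
[5, 1]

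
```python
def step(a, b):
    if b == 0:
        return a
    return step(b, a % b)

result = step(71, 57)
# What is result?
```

step(71, 57) -> step(57, 14) -> step(14, 1) -> step(1, 0) -> 1

Answer: 1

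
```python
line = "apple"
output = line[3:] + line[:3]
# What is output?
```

Trace:
`line = "apple"` → line = 'apple'
`output = line[3:] + line[:3]` → output = 'leapp'
So output = 'leapp'

Answer: 'leapp'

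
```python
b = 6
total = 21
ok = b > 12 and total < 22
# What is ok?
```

Trace:
`b = 6` → b = 6
`total = 21` → total = 21
`ok = b > 12 and total < 22` → ok = False
So ok = False

Answer: False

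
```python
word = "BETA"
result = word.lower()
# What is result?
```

Trace:
`word = "BETA"` → word = 'BETA'
`result = word.lower()` → result = 'beta'
So result = 'beta'

Answer: 'beta'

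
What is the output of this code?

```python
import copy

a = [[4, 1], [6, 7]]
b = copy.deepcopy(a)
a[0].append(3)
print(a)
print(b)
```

Key concept: deep copy is fully independent.
Step by step:
`a = [[4, 1], [6, 7]]` → a = [[4, 1], [6, 7]]
`b = copy.deepcopy(a)` → b = [[4, 1], [6, 7]]
`a[0].append(3)` → a = [[4, 1, 3], [6, 7]]
`print(a)` → prints [[4, 1, 3], [6, 7]]
`print(b)` → prints [[4, 1], [6, 7]]

Answer:
[[4, 1, 3], [6, 7]]
[[4, 1], [6, 7]]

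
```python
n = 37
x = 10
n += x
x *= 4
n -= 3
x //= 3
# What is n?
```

Trace:
`n = 37` → n = 37
`x = 10` → x = 10
`n += x` → n = 47
`x *= 4` → x = 40
`n -= 3` → n = 44
`x //= 3` → x = 13
So n = 44

Answer: 44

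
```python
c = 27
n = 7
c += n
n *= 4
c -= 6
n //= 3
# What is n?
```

Trace:
`c = 27` → c = 27
`n = 7` → n = 7
`c += n` → c = 34
`n *= 4` → n = 28
`c -= 6` → c = 28
`n //= 3` → n = 9
So n = 9

Answer: 9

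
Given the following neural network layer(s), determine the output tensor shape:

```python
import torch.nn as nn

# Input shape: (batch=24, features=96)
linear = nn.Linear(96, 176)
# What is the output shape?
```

Input: (24, 96) -> Output: (24, 176)

Answer: (24, 176)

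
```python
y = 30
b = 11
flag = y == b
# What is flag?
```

Trace:
`y = 30` → y = 30
`b = 11` → b = 11
`flag = y == b` → flag = False
So flag = False

Answer: False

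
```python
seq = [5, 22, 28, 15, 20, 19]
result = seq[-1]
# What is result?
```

Trace:
`seq = [5, 22, 28, 15, 20, 19]` → seq = [5, 22, 28, 15, 20, 19]
`result = seq[-1]` → result = 19
So result = 19

Answer: 19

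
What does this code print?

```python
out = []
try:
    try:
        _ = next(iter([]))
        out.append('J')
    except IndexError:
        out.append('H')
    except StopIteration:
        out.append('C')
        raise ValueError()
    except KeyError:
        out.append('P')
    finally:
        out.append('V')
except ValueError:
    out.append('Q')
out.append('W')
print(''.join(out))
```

Execution trace: 'C' (inner except StopIteration) → 'V' (inner finally) → 'Q' (outer except ValueError) → 'W' (after the try/except). Output: CVQW

Answer: CVQW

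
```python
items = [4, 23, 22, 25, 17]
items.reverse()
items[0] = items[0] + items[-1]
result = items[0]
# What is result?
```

Trace:
`items = [4, 23, 22, 25, 17]` → items = [4, 23, 22, 25, 17]
`items.reverse()` → items = [17, 25, 22, 23, 4]
`items[0] = items[0] + items[-1]` → items = [21, 25, 22, 23, 4]
`result = items[0]` → result = 21
So result = 21

Answer: 21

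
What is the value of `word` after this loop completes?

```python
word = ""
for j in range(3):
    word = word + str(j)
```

Concatenate digits 0 to 2
`word` takes the values: "" → "0" → "01" → "012"

Answer: "012"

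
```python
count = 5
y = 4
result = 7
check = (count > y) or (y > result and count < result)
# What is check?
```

Trace:
`count = 5` → count = 5
`y = 4` → y = 4
`result = 7` → result = 7
`check = (count > y) or (y > result and count < result)` → check = True
So check = True

Answer: True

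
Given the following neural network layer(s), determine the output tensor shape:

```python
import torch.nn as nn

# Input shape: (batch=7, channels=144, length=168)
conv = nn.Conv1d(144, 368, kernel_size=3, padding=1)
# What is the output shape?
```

Input: (7, 144, 168) -> Output: (7, 368, 168)

Answer: (7, 368, 168)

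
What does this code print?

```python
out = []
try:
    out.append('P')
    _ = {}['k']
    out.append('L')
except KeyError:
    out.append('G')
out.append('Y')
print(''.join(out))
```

Execution trace: 'P' (try body) → 'G' (except KeyError) → 'Y' (after the try/except). Output: PGY

Answer: PGY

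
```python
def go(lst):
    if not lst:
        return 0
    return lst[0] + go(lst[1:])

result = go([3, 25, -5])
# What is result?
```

3 + 25 + (-5) + 0 = 23

Answer: 23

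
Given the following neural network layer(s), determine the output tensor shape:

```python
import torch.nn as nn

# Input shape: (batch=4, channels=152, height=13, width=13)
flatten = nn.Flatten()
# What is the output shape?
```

Input: (4, 152, 13, 13) -> Output: (4, 25688)

Answer: (4, 25688)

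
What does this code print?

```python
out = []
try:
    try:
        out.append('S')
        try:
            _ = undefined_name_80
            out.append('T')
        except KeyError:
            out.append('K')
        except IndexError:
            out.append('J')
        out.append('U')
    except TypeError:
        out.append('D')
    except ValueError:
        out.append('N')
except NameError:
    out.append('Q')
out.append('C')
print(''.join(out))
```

Execution trace: 'S' (try body) → 'Q' (outer except NameError) → 'C' (after the try/except). Output: SQC

Answer: SQC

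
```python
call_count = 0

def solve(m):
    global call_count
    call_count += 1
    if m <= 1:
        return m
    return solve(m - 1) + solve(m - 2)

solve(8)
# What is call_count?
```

Calls(m) = 1 + Calls(m-1) + Calls(m-2); Calls(0)=Calls(1)=1. For m=8 this gives 67.

Answer: 67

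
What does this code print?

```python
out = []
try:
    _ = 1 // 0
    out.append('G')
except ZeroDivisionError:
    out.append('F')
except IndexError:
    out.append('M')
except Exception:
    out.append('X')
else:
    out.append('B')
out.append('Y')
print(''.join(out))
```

Execution trace: 'F' (except ZeroDivisionError) → 'Y' (after the try/except). Output: FY

Answer: FY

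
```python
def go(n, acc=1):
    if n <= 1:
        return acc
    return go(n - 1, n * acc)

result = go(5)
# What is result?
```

Accumulator trace (n, acc): (5, 1) -> (4, 5) -> (3, 20) -> (2, 60) -> (1, 120) -> return 120

Answer: 120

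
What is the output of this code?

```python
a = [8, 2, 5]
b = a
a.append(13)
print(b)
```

Key concept: basic list aliasing.
Step by step:
`a = [8, 2, 5]` → a = [8, 2, 5]
`b = a` → b = [8, 2, 5] (same object as a)
`a.append(13)` → a = [8, 2, 5, 13] (same object as b); b = [8, 2, 5, 13] (same object as a)
`print(b)` → prints [8, 2, 5, 13]

Answer: [8, 2, 5, 13]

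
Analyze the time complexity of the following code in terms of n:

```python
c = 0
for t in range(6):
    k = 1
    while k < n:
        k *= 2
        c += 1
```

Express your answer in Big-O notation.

Each loop level contributes: 1 × log n. Multiplying the contributions gives O(log n).

Answer: O(log n)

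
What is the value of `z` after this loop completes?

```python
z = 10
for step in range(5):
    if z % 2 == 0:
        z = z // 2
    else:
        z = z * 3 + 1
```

Collatz-style transformation from 10
`z` takes the values: 10 → 5 → 16 → 8 → 4 → 2

Answer: 2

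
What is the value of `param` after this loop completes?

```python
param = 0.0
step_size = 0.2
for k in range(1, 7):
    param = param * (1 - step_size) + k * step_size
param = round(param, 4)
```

Moving average with lr=0.2
`param` takes the values: 0.0 → 0.2 → 0.56 → 1.048 → 1.6384 → 2.31072 → 3.048576 → 3.0486

Answer: 3.0486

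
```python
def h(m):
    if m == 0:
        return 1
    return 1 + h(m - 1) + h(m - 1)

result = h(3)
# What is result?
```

h(m) = 1 + 2·h(m-1), h(0)=1. Closed form: (1+1)·2^3 - 1 = 15.

Answer: 15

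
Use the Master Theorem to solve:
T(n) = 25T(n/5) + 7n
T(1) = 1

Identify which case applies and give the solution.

a=25, b=5, f(n)=7n. log_5(25) = 2. Since c=1 < 2, Case 1 applies: T(n) = Θ(n^log_b(a)) = O(n^2).

Answer: O(n^2) - Case 1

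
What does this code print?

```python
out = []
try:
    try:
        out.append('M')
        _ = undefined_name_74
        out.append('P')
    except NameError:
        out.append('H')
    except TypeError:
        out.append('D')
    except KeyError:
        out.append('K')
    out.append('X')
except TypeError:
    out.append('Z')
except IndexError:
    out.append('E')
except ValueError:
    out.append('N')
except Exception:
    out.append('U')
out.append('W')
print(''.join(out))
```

Execution trace: 'M' (inner try body) → 'H' (inner except NameError) → 'X' (try body, no exception) → 'W' (after the try/except). Output: MHXW

Answer: MHXW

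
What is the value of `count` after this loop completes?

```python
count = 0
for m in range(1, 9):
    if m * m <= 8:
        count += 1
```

Count numbers where m² ≤ 8
`count` takes the values: 0 → 1 → 2

Answer: 2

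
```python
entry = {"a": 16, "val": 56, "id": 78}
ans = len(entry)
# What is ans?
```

Trace:
`entry = {"a": 16, "val": 56, "id": 78}` → entry = {'a': 16, 'val': 56, 'id': 78}
`ans = len(entry)` → ans = 3
So ans = 3

Answer: 3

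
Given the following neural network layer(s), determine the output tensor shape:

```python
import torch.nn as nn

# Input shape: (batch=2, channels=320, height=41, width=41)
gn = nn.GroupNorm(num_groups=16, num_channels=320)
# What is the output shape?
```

Input: (2, 320, 41, 41) -> Output: (2, 320, 41, 41)

Answer: (2, 320, 41, 41)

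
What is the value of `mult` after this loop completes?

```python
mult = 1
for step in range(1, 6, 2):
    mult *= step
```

Product of 1, 3, 5, ... up to 5
`mult` takes the values: 1 → 3 → 15

Answer: 15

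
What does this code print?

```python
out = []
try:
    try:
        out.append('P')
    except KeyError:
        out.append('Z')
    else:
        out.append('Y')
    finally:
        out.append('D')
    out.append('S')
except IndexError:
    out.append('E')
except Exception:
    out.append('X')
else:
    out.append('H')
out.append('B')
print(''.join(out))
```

Execution trace: 'P' (inner try body, no exception) → 'Y' (inner else) → 'D' (inner finally) → 'S' (try body, no exception) → 'H' (else) → 'B' (after the try/except). Output: PYDSHB

Answer: PYDSHB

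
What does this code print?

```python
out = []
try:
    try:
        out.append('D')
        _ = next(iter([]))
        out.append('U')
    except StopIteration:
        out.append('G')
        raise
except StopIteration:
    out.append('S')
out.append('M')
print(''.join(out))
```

Execution trace: 'D' (inner try body) → 'G' (inner except StopIteration) → 'S' (outer except StopIteration) → 'M' (after the try/except). Output: DGSM

Answer: DGSM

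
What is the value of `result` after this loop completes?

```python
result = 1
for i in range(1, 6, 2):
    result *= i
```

Product of 1, 3, 5, ... up to 5
`result` takes the values: 1 → 3 → 15

Answer: 15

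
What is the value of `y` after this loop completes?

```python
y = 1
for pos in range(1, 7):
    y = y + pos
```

Start at 1, add 1 through 6
`y` takes the values: 1 → 2 → 4 → 7 → 11 → 16 → 22

Answer: 22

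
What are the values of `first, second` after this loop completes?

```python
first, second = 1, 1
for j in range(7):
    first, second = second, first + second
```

Fibonacci: after 7 iterations
`first, second` takes the values: (1, 1) → (1, 2) → (2, 3) → (3, 5) → (5, 8) → (8, 13) → (13, 21) → (21, 34)

Answer: 21, 34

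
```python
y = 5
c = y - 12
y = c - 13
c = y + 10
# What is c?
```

Trace:
`y = 5` → y = 5
`c = y - 12` → c = -7
`y = c - 13` → y = -20
`c = y + 10` → c = -10
So c = -10

Answer: -10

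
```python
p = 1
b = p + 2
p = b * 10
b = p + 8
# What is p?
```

Trace:
`p = 1` → p = 1
`b = p + 2` → b = 3
`p = b * 10` → p = 30
`b = p + 8` → b = 38
So p = 30

Answer: 30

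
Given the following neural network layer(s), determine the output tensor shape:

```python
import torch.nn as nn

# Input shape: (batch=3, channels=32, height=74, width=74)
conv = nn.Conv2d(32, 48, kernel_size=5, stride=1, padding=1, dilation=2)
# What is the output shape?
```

Input: (3, 32, 74, 74) -> Output: (3, 48, 68, 68)

Answer: (3, 48, 68, 68)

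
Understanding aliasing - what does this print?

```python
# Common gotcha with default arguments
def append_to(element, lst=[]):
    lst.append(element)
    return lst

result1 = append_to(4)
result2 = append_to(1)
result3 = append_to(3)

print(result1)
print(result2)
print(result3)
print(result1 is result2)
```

Key concept: mutable default argument gotcha.
Step by step:
`result1 = append_to(4)` → result1 = [4]
`result2 = append_to(1)` → result1 = [4, 1] (same object as result2); result2 = [4, 1] (same object as result1)
`result3 = append_to(3)` → result1 = [4, 1, 3] (same object as result2, result3); result2 = [4, 1, 3] (same object as result1, result3); result3 = [4, 1, 3] (same object as result1, result2)
`print(result1)` → prints [4, 1, 3]
`print(result2)` → prints [4, 1, 3]
`print(result3)` → prints [4, 1, 3]
`print(result1 is result2)` → prints True

Answer:
[4, 1, 3]
[4, 1, 3]
[4, 1, 3]
True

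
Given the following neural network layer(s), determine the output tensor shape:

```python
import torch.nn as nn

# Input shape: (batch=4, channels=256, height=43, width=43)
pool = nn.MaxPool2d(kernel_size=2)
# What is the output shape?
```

Input: (4, 256, 43, 43) -> Output: (4, 256, 21, 21)

Answer: (4, 256, 21, 21)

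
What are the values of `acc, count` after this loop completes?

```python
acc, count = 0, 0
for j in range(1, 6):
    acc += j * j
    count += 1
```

Sum of squares and count
`acc, count` takes the values: (0, 0) → (1, 0) → (1, 1) → (5, 1) → (5, 2) → (14, 2) → (14, 3) → (30, 3) → (30, 4) → (55, 4) → (55, 5)

Answer: 55, 5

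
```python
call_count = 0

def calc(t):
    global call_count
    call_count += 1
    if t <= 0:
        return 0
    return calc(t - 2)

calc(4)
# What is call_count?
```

Linear recursion stepping by 2: 3 calls from t=4 down to ≤0.

Answer: 3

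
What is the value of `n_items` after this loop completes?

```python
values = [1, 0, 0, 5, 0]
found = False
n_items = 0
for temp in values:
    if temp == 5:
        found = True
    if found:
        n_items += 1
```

Count elements after first 5 in [1, 0, 0, 5, 0]
`n_items` takes the values: 0 → 1 → 2

Answer: 2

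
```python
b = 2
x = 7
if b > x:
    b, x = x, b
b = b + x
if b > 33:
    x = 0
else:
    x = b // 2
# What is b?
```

Trace:
`b = 2` → b = 2
`x = 7` → x = 7
`if b > x: ...` → b > x is False → no variable changes
`b = b + x` → b = 9
`if b > 33: ...` → b > 33 is False, take else branch → x = 4
So b = 9

Answer: 9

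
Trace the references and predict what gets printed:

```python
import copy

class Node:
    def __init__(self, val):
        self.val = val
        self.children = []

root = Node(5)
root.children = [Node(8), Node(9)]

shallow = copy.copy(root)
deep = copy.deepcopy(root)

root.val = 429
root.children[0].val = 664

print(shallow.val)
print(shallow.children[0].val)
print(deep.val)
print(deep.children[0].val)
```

Key concept: deep copy with custom objects.
Step by step:
`root = Node(5)` → root = Node(val=5, children=[])
`root.children = [Node(8), Node(9)]` → root = Node(val=5, children=[Node(val=8, children=[]), Node(val=9, children=[])])
`shallow = copy.copy(root)` → shallow = Node(val=5, children=[Node(val=8, children=[]), Node(val=9, children=[])])
`deep = copy.deepcopy(root)` → deep = Node(val=5, children=[Node(val=8, children=[]), Node(val=9, children=[])])
`root.val = 429` → root = Node(val=429, children=[Node(val=8, children=[]), Node(val=9, children=[])])
`root.children[0].val = 664` → root = Node(val=429, children=[Node(val=664, children=[]), Node(val=9, children=[])]); shallow = Node(val=5, children=[Node(val=664, children=[]), Node(val=9, children=[])])
`print(shallow.val)` → prints 5
`print(shallow.children[0].val)` → prints 664
`print(deep.val)` → prints 5
`print(deep.children[0].val)` → prints 8

Answer:
5
664
5
8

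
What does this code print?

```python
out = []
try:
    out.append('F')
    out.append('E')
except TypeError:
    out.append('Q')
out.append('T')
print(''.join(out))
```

Execution trace: 'F' (try body) → 'E' (try body, no exception) → 'T' (after the try/except). Output: FET

Answer: FET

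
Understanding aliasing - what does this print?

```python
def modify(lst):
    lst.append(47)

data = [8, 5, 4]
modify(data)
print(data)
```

Key concept: function modifies passed list.
Step by step:
`data = [8, 5, 4]` → data = [8, 5, 4]
`modify(data)` → data = [8, 5, 4, 47]
`print(data)` → prints [8, 5, 4, 47]

Answer: [8, 5, 4, 47]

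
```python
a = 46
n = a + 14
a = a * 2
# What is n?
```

Trace:
`a = 46` → a = 46
`n = a + 14` → n = 60
`a = a * 2` → a = 92
So n = 60

Answer: 60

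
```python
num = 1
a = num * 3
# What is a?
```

Trace:
`num = 1` → num = 1
`a = num * 3` → a = 3
So a = 3

Answer: 3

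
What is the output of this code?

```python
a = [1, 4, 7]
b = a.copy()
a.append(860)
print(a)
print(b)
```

Key concept: list.copy() creates independent copy.
Step by step:
`a = [1, 4, 7]` → a = [1, 4, 7]
`b = a.copy()` → b = [1, 4, 7]
`a.append(860)` → a = [1, 4, 7, 860]
`print(a)` → prints [1, 4, 7, 860]
`print(b)` → prints [1, 4, 7]

Answer:
[1, 4, 7, 860]
[1, 4, 7]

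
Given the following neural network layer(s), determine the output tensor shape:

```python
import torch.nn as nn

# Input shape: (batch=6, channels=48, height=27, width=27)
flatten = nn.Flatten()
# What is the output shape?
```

Input: (6, 48, 27, 27) -> Output: (6, 34992)

Answer: (6, 34992)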